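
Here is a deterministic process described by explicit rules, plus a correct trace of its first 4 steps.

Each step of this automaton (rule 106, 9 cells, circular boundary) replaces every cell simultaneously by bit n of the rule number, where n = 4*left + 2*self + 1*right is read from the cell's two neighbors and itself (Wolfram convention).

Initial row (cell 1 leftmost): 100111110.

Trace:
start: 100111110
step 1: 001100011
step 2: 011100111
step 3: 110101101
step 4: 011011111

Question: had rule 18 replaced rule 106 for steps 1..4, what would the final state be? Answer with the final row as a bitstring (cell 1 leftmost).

(re-executing steps 1..4 under rule 18; state before step 1: 100111110)
step 1: 011000000
step 2: 100100000
step 3: 011010001
step 4: 000001010

000001010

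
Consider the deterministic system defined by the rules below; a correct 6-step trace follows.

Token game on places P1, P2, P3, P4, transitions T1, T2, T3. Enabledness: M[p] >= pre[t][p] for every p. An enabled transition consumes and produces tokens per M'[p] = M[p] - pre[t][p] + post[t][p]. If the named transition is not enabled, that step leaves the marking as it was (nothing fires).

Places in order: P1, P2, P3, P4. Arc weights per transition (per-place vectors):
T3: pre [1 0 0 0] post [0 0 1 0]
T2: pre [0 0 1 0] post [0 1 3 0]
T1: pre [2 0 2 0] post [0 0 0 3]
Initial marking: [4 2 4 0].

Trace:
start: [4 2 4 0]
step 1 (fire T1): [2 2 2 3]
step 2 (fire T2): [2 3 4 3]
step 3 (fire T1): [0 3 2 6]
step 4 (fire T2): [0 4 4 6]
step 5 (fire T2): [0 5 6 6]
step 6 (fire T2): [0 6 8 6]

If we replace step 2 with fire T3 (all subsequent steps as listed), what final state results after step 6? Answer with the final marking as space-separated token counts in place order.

1 5 9 3

(re-executing from step 2 with the substitution; state before step 2: [2 2 2 3])
step 2 (fire T3): [1 2 3 3]
step 3 (fire T1): [1 2 3 3]
step 4 (fire T2): [1 3 5 3]
step 5 (fire T2): [1 4 7 3]
step 6 (fire T2): [1 5 9 3]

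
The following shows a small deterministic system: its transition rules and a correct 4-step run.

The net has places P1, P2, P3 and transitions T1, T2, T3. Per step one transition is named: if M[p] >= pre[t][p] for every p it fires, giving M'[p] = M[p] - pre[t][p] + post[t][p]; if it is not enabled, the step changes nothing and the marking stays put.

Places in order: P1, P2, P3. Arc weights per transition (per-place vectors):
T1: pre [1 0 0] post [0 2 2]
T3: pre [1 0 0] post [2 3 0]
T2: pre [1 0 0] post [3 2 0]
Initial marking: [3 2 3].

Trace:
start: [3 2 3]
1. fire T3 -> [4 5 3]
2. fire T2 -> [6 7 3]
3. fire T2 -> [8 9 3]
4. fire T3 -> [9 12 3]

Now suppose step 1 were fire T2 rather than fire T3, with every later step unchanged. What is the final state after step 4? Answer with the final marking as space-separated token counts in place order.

10 11 3

(re-executing from step 1 with the substitution; state before step 1: [3 2 3])
1. fire T2 -> [5 4 3]
2. fire T2 -> [7 6 3]
3. fire T2 -> [9 8 3]
4. fire T3 -> [10 11 3]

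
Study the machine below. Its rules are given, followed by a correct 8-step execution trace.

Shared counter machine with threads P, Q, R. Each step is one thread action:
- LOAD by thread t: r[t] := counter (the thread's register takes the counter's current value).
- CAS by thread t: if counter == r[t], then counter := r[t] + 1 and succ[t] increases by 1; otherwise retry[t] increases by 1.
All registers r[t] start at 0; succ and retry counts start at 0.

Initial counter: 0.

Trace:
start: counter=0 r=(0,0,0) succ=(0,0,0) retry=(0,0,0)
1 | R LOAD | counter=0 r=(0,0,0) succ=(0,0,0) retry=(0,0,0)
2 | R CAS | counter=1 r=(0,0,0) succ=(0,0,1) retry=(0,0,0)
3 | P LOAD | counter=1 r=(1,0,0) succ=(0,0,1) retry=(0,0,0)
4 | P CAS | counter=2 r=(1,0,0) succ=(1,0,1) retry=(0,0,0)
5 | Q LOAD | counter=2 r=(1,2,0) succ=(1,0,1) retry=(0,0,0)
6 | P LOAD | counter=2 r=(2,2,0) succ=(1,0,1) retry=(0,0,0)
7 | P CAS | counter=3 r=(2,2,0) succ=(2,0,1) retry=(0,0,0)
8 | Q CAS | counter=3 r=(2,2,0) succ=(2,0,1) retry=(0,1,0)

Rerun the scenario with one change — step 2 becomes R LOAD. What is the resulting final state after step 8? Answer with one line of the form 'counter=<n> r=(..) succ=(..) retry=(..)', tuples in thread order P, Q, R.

(re-executing from step 2 with the substitution; state before step 2: counter=0 r=(0,0,0) succ=(0,0,0) retry=(0,0,0))
2 | R LOAD | counter=0 r=(0,0,0) succ=(0,0,0) retry=(0,0,0)
3 | P LOAD | counter=0 r=(0,0,0) succ=(0,0,0) retry=(0,0,0)
4 | P CAS | counter=1 r=(0,0,0) succ=(1,0,0) retry=(0,0,0)
5 | Q LOAD | counter=1 r=(0,1,0) succ=(1,0,0) retry=(0,0,0)
6 | P LOAD | counter=1 r=(1,1,0) succ=(1,0,0) retry=(0,0,0)
7 | P CAS | counter=2 r=(1,1,0) succ=(2,0,0) retry=(0,0,0)
8 | Q CAS | counter=2 r=(1,1,0) succ=(2,0,0) retry=(0,1,0)

counter=2 r=(1,1,0) succ=(2,0,0) retry=(0,1,0)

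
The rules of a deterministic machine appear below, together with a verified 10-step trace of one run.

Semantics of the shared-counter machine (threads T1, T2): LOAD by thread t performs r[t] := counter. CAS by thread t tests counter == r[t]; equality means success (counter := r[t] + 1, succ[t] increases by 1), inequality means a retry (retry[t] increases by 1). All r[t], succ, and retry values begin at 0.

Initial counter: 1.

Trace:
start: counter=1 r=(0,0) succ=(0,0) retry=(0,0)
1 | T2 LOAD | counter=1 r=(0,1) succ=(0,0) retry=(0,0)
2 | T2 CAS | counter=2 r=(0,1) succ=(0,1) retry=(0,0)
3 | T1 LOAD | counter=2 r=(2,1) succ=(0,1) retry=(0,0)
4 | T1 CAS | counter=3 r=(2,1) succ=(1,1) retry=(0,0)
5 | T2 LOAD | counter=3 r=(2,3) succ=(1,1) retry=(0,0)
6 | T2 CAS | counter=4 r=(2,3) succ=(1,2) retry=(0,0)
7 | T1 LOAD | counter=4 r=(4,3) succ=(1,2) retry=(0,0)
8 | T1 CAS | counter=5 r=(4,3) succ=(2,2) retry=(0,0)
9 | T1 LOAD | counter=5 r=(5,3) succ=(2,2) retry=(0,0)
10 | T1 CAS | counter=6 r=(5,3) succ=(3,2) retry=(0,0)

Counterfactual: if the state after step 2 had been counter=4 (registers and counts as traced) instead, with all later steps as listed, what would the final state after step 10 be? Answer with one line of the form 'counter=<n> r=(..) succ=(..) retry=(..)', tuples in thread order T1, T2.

state after step 2 := counter=4 r=(0,1) succ=(0,1) retry=(0,0)
3 | T1 LOAD | counter=4 r=(4,1) succ=(0,1) retry=(0,0)
4 | T1 CAS | counter=5 r=(4,1) succ=(1,1) retry=(0,0)
5 | T2 LOAD | counter=5 r=(4,5) succ=(1,1) retry=(0,0)
6 | T2 CAS | counter=6 r=(4,5) succ=(1,2) retry=(0,0)
7 | T1 LOAD | counter=6 r=(6,5) succ=(1,2) retry=(0,0)
8 | T1 CAS | counter=7 r=(6,5) succ=(2,2) retry=(0,0)
9 | T1 LOAD | counter=7 r=(7,5) succ=(2,2) retry=(0,0)
10 | T1 CAS | counter=8 r=(7,5) succ=(3,2) retry=(0,0)

counter=8 r=(7,5) succ=(3,2) retry=(0,0)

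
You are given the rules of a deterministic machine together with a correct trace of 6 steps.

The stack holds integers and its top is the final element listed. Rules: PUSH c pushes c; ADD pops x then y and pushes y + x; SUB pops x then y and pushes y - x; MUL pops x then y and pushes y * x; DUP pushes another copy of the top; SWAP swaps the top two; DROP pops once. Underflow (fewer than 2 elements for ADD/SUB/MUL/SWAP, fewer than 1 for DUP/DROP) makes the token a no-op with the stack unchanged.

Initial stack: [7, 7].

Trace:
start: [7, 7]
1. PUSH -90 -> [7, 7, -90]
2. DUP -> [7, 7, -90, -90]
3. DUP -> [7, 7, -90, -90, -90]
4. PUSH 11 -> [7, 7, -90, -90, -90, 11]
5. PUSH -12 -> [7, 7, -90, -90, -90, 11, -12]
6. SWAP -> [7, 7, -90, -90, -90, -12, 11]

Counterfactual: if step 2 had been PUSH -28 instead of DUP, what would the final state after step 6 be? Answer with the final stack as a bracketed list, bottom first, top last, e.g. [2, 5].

[7, 7, -90, -28, -28, -12, 11]

(re-executing from step 2 with the substitution; state before step 2: [7, 7, -90])
2. PUSH -28 -> [7, 7, -90, -28]
3. DUP -> [7, 7, -90, -28, -28]
4. PUSH 11 -> [7, 7, -90, -28, -28, 11]
5. PUSH -12 -> [7, 7, -90, -28, -28, 11, -12]
6. SWAP -> [7, 7, -90, -28, -28, -12, 11]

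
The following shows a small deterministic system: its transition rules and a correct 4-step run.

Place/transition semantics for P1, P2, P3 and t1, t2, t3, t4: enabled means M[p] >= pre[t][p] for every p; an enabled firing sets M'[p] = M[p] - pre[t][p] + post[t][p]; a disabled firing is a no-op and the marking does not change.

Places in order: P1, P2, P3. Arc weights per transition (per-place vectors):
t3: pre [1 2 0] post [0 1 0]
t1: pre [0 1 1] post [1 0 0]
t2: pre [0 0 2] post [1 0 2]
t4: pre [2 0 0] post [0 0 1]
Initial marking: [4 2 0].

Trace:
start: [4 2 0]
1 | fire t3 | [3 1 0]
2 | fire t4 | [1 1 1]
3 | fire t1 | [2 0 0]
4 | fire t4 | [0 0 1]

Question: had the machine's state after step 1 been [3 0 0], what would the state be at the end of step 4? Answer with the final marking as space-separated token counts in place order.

1 0 1

state after step 1 := [3 0 0]
2 | fire t4 | [1 0 1]
3 | fire t1 | [1 0 1]
4 | fire t4 | [1 0 1]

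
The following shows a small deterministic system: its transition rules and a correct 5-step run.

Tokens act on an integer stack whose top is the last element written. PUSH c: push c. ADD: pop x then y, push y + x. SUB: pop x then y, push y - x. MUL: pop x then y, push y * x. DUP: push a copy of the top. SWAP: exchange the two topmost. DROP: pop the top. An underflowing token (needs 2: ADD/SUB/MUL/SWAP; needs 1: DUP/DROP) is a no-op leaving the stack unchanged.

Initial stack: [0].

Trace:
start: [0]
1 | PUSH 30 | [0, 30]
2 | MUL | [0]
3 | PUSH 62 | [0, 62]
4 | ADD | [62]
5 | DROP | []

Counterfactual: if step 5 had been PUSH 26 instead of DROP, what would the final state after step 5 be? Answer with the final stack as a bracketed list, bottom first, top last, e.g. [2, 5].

(re-executing from step 5 with the substitution; state before step 5: [62])
5 | PUSH 26 | [62, 26]

[62, 26]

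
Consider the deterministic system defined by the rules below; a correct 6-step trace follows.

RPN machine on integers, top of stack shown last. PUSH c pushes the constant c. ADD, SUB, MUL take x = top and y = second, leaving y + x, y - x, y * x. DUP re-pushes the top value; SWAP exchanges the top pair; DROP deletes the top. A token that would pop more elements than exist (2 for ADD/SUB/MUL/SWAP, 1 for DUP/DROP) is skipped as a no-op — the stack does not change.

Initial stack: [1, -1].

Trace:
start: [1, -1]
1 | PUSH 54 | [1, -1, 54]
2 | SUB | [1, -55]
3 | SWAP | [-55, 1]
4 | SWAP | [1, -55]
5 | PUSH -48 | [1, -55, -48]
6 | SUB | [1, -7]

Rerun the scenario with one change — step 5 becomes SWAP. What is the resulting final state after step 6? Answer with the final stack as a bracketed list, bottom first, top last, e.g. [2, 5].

[-56]

(re-executing from step 5 with the substitution; state before step 5: [1, -55])
5 | SWAP | [-55, 1]
6 | SUB | [-56]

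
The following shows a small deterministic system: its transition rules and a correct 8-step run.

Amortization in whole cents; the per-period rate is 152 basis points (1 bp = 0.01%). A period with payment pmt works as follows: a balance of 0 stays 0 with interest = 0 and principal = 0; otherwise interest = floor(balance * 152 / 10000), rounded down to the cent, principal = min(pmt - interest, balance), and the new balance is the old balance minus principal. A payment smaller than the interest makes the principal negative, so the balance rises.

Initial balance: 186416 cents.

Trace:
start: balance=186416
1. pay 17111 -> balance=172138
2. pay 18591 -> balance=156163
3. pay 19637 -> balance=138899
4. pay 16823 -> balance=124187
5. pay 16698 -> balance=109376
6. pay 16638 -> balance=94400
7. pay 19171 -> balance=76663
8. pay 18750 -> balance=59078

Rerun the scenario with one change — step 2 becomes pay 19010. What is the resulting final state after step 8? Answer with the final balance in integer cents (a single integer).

58620

(re-executing from step 2 with the substitution; state before step 2: balance=172138)
2. pay 19010 -> balance=155744
3. pay 19637 -> balance=138474
4. pay 16823 -> balance=123755
5. pay 16698 -> balance=108938
6. pay 16638 -> balance=93955
7. pay 19171 -> balance=76212
8. pay 18750 -> balance=58620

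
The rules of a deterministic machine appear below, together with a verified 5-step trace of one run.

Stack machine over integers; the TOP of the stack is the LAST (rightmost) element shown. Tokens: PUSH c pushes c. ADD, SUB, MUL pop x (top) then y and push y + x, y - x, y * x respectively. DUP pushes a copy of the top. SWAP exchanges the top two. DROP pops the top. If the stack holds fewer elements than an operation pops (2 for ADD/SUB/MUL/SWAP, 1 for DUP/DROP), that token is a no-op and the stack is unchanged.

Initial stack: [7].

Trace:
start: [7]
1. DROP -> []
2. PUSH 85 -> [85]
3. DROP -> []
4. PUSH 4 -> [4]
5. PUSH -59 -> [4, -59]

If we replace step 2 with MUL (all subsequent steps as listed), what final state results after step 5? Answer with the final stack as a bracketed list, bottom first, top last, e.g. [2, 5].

[4, -59]

(re-executing from step 2 with the substitution; state before step 2: [])
2. MUL -> []
3. DROP -> []
4. PUSH 4 -> [4]
5. PUSH -59 -> [4, -59]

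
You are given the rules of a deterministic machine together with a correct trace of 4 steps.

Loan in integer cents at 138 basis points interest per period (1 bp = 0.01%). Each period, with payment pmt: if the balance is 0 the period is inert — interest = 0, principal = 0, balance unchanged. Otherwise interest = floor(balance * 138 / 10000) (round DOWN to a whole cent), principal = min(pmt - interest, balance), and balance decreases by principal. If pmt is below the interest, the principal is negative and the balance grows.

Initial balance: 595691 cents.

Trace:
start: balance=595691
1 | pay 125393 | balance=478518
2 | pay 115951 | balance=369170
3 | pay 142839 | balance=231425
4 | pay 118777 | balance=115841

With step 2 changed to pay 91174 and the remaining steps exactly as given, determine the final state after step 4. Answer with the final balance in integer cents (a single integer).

141307

(re-executing from step 2 with the substitution; state before step 2: balance=478518)
2 | pay 91174 | balance=393947
3 | pay 142839 | balance=256544
4 | pay 118777 | balance=141307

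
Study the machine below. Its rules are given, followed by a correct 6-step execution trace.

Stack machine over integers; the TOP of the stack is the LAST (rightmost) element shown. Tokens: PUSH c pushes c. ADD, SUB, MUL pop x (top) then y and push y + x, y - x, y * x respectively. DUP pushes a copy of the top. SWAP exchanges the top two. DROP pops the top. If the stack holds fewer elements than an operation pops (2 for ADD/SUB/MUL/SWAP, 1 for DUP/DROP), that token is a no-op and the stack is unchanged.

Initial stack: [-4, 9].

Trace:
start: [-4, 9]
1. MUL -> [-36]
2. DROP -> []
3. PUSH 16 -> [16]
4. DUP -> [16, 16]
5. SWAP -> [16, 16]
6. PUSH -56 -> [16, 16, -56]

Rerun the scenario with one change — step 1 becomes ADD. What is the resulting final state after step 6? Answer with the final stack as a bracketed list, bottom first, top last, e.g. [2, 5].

(re-executing from step 1 with the substitution; state before step 1: [-4, 9])
1. ADD -> [5]
2. DROP -> []
3. PUSH 16 -> [16]
4. DUP -> [16, 16]
5. SWAP -> [16, 16]
6. PUSH -56 -> [16, 16, -56]

[16, 16, -56]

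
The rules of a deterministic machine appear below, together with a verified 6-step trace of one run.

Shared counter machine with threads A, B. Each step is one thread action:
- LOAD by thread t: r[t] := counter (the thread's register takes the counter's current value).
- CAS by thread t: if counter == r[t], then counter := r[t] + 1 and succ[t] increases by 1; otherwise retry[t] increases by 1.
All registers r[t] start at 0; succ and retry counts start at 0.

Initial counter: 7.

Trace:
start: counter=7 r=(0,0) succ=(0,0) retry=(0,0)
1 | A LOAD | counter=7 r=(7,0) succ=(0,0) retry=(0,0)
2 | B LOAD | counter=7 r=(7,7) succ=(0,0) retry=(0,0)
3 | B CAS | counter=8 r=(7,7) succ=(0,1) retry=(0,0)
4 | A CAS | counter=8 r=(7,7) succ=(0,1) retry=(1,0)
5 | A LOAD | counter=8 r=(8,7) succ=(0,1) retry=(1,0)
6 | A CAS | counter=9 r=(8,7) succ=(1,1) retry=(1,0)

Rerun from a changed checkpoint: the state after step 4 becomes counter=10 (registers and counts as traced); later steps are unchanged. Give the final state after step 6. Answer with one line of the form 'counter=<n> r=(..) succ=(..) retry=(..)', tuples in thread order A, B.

counter=11 r=(10,7) succ=(1,1) retry=(1,0)

state after step 4 := counter=10 r=(7,7) succ=(0,1) retry=(1,0)
5 | A LOAD | counter=10 r=(10,7) succ=(0,1) retry=(1,0)
6 | A CAS | counter=11 r=(10,7) succ=(1,1) retry=(1,0)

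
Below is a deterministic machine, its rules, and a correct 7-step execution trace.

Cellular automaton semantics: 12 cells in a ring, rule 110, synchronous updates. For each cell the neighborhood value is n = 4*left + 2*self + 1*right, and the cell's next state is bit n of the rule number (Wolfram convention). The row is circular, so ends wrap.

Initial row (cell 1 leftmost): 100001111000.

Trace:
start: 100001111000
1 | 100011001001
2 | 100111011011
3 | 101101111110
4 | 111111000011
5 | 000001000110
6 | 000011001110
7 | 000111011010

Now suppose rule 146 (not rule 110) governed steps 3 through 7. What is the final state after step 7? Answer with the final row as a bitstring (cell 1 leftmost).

(re-executing steps 3..7 under rule 146; state before step 3: 100111011011)
3 | 011010000001
4 | 000001000010
5 | 000010100101
6 | 100100011000
7 | 011010100101

011010100101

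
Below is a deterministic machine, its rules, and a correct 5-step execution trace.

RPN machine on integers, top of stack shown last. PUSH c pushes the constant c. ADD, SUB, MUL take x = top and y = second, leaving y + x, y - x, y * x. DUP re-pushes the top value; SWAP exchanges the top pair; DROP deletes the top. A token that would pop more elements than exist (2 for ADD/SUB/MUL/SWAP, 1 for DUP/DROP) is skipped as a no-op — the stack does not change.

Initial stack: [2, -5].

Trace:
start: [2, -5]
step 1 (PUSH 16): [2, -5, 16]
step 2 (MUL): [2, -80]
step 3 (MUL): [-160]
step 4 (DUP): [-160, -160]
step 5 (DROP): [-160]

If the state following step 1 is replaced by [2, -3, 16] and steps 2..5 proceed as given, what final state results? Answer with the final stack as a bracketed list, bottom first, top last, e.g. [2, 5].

[-96]

state after step 1 := [2, -3, 16]
step 2 (MUL): [2, -48]
step 3 (MUL): [-96]
step 4 (DUP): [-96, -96]
step 5 (DROP): [-96]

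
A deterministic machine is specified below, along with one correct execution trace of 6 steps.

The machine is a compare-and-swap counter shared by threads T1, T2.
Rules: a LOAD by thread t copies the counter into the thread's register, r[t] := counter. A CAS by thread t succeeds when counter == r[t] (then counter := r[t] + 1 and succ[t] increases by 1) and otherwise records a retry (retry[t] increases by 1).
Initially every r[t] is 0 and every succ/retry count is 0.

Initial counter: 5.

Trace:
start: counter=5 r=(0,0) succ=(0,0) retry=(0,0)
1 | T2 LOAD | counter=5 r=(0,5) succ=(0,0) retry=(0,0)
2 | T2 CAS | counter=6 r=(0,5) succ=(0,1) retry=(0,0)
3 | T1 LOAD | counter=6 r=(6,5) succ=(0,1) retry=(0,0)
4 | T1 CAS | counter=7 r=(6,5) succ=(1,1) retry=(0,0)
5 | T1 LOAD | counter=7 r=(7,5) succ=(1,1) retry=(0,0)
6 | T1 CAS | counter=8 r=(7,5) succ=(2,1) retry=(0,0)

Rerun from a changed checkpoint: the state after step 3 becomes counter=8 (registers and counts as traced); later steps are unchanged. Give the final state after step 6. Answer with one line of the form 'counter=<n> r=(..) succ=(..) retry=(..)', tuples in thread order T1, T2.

state after step 3 := counter=8 r=(6,5) succ=(0,1) retry=(0,0)
4 | T1 CAS | counter=8 r=(6,5) succ=(0,1) retry=(1,0)
5 | T1 LOAD | counter=8 r=(8,5) succ=(0,1) retry=(1,0)
6 | T1 CAS | counter=9 r=(8,5) succ=(1,1) retry=(1,0)

counter=9 r=(8,5) succ=(1,1) retry=(1,0)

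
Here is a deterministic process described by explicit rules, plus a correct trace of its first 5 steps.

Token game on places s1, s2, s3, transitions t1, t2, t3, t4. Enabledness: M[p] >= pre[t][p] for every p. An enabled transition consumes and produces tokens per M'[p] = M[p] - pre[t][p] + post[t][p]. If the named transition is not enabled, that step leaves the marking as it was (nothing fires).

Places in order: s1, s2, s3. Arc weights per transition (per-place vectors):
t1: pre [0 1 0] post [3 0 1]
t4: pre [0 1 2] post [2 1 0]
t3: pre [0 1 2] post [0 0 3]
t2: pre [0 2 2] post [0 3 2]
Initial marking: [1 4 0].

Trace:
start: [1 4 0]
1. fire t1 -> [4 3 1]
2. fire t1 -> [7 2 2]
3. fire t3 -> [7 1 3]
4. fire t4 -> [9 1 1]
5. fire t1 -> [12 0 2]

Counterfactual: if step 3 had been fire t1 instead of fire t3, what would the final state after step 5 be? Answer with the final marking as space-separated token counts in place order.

(re-executing from step 3 with the substitution; state before step 3: [7 2 2])
3. fire t1 -> [10 1 3]
4. fire t4 -> [12 1 1]
5. fire t1 -> [15 0 2]

15 0 2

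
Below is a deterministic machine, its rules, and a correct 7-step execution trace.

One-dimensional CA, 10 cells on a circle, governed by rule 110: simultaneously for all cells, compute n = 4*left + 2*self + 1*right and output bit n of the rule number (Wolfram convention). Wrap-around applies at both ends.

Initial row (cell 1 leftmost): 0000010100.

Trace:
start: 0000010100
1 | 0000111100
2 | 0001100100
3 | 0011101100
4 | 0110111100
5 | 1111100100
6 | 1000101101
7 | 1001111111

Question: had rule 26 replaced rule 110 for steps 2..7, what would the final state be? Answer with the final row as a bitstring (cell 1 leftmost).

0100010110

(re-executing steps 2..7 under rule 26; state before step 2: 0000111100)
2 | 0001100010
3 | 0011010101
4 | 1110000000
5 | 1001000001
6 | 0110100011
7 | 0100010110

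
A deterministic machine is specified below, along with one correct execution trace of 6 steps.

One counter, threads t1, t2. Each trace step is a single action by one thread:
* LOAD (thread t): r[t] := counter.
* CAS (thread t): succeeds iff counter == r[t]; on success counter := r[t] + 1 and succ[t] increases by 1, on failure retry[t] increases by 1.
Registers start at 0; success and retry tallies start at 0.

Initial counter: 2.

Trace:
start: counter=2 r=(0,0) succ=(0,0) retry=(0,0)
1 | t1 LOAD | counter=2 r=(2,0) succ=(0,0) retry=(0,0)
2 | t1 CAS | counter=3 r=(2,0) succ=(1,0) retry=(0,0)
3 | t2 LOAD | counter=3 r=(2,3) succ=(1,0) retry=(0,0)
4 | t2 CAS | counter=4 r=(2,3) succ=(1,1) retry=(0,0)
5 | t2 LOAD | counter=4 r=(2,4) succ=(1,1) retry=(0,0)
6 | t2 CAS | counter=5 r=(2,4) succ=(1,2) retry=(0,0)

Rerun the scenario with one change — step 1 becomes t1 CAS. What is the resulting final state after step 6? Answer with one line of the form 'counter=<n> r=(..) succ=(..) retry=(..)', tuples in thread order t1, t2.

(re-executing from step 1 with the substitution; state before step 1: counter=2 r=(0,0) succ=(0,0) retry=(0,0))
1 | t1 CAS | counter=2 r=(0,0) succ=(0,0) retry=(1,0)
2 | t1 CAS | counter=2 r=(0,0) succ=(0,0) retry=(2,0)
3 | t2 LOAD | counter=2 r=(0,2) succ=(0,0) retry=(2,0)
4 | t2 CAS | counter=3 r=(0,2) succ=(0,1) retry=(2,0)
5 | t2 LOAD | counter=3 r=(0,3) succ=(0,1) retry=(2,0)
6 | t2 CAS | counter=4 r=(0,3) succ=(0,2) retry=(2,0)

counter=4 r=(0,3) succ=(0,2) retry=(2,0)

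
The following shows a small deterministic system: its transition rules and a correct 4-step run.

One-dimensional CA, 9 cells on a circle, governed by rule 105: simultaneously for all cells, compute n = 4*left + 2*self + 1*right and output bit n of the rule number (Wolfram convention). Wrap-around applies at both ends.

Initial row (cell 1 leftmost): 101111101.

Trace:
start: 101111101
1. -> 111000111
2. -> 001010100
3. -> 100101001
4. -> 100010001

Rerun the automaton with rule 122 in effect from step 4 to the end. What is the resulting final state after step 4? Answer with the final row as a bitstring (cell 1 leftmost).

111010111

(re-executing step 4 under rule 122; state before step 4: 100101001)
4. -> 111010111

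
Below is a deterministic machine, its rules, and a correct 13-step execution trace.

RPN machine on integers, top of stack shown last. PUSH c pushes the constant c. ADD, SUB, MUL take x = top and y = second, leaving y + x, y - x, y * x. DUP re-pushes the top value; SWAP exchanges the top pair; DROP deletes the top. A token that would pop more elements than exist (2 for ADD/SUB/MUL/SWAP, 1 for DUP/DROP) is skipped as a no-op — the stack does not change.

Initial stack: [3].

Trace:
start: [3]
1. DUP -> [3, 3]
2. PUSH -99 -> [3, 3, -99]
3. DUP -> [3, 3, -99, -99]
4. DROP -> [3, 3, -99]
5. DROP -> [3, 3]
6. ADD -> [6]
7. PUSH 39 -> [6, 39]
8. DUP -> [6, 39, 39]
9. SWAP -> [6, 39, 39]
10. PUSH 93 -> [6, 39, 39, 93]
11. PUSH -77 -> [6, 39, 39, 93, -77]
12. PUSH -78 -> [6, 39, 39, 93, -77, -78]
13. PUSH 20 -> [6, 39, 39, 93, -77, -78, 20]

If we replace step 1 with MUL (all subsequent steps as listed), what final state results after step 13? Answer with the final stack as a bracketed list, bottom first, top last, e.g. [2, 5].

[3, 39, 39, 93, -77, -78, 20]

(re-executing from step 1 with the substitution; state before step 1: [3])
1. MUL -> [3]
2. PUSH -99 -> [3, -99]
3. DUP -> [3, -99, -99]
4. DROP -> [3, -99]
5. DROP -> [3]
6. ADD -> [3]
7. PUSH 39 -> [3, 39]
8. DUP -> [3, 39, 39]
9. SWAP -> [3, 39, 39]
10. PUSH 93 -> [3, 39, 39, 93]
11. PUSH -77 -> [3, 39, 39, 93, -77]
12. PUSH -78 -> [3, 39, 39, 93, -77, -78]
13. PUSH 20 -> [3, 39, 39, 93, -77, -78, 20]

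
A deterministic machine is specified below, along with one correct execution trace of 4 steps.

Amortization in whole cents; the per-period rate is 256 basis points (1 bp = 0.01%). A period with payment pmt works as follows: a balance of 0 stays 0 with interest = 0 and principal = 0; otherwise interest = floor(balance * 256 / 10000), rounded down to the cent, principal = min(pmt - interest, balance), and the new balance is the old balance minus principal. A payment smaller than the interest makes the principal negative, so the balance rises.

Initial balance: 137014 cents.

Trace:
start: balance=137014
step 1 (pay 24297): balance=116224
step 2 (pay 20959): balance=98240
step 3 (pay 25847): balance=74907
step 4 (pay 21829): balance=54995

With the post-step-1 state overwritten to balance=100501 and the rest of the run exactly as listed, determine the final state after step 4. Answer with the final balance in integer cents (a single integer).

state after step 1 := balance=100501
step 2 (pay 20959): balance=82114
step 3 (pay 25847): balance=58369
step 4 (pay 21829): balance=38034

38034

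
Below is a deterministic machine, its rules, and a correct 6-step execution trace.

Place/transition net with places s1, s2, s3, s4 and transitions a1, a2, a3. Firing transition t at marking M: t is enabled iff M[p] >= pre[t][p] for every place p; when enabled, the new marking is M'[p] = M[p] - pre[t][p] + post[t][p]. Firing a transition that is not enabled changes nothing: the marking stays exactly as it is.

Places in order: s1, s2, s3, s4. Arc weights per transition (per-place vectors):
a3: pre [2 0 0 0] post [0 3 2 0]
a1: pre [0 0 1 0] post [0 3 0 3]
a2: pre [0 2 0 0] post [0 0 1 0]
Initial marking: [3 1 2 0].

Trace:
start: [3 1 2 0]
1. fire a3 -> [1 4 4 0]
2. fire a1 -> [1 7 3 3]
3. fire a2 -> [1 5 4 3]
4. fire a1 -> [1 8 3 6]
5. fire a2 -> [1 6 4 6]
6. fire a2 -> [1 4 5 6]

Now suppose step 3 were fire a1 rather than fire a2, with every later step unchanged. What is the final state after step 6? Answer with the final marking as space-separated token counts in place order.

1 9 3 9

(re-executing from step 3 with the substitution; state before step 3: [1 7 3 3])
3. fire a1 -> [1 10 2 6]
4. fire a1 -> [1 13 1 9]
5. fire a2 -> [1 11 2 9]
6. fire a2 -> [1 9 3 9]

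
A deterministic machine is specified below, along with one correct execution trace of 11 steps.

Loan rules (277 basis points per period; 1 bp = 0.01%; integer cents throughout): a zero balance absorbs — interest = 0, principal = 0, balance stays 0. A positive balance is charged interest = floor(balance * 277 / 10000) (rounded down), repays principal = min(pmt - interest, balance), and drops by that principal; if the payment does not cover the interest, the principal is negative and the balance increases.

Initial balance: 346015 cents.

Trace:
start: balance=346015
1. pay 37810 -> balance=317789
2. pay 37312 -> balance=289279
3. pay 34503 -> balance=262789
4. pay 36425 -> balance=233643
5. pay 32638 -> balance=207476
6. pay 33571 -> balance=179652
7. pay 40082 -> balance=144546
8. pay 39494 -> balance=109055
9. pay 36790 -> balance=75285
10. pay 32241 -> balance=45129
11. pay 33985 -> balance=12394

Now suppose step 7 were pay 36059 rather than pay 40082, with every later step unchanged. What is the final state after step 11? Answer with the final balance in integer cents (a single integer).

16883

(re-executing from step 7 with the substitution; state before step 7: balance=179652)
7. pay 36059 -> balance=148569
8. pay 39494 -> balance=113190
9. pay 36790 -> balance=79535
10. pay 32241 -> balance=49497
11. pay 33985 -> balance=16883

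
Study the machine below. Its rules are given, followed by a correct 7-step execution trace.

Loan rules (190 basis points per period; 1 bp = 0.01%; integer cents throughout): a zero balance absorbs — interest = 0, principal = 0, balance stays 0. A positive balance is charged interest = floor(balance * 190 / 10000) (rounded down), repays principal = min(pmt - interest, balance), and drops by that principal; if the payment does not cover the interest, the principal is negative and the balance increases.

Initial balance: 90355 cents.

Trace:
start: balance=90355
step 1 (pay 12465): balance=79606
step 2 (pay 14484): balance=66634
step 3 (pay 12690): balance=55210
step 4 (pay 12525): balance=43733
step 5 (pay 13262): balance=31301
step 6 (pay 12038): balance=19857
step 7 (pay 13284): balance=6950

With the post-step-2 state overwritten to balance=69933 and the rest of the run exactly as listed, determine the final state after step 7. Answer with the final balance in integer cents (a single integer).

10575

state after step 2 := balance=69933
step 3 (pay 12690): balance=58571
step 4 (pay 12525): balance=47158
step 5 (pay 13262): balance=34792
step 6 (pay 12038): balance=23415
step 7 (pay 13284): balance=10575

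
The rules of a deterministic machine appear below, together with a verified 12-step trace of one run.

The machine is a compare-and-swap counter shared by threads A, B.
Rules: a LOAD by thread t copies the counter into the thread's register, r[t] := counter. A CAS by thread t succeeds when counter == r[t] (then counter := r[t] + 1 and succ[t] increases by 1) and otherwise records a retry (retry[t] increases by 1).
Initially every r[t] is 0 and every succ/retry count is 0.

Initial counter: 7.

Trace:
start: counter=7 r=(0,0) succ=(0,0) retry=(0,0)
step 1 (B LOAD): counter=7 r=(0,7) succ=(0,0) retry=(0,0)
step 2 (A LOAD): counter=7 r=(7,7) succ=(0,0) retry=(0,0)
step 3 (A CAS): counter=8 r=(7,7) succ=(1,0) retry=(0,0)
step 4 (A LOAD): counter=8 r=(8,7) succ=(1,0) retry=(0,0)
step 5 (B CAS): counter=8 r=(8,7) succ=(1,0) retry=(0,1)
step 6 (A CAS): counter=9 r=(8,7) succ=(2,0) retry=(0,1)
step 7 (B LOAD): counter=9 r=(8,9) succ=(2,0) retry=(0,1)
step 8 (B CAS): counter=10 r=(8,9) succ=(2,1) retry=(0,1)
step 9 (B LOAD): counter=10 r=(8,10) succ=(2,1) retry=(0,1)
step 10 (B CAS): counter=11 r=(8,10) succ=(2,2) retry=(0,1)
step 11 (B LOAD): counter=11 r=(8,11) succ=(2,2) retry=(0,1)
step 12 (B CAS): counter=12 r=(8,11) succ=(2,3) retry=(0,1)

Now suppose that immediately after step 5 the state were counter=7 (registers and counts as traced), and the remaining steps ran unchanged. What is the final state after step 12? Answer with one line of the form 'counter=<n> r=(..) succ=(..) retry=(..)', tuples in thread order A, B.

counter=10 r=(8,9) succ=(1,3) retry=(1,1)

state after step 5 := counter=7 r=(8,7) succ=(1,0) retry=(0,1)
step 6 (A CAS): counter=7 r=(8,7) succ=(1,0) retry=(1,1)
step 7 (B LOAD): counter=7 r=(8,7) succ=(1,0) retry=(1,1)
step 8 (B CAS): counter=8 r=(8,7) succ=(1,1) retry=(1,1)
step 9 (B LOAD): counter=8 r=(8,8) succ=(1,1) retry=(1,1)
step 10 (B CAS): counter=9 r=(8,8) succ=(1,2) retry=(1,1)
step 11 (B LOAD): counter=9 r=(8,9) succ=(1,2) retry=(1,1)
step 12 (B CAS): counter=10 r=(8,9) succ=(1,3) retry=(1,1)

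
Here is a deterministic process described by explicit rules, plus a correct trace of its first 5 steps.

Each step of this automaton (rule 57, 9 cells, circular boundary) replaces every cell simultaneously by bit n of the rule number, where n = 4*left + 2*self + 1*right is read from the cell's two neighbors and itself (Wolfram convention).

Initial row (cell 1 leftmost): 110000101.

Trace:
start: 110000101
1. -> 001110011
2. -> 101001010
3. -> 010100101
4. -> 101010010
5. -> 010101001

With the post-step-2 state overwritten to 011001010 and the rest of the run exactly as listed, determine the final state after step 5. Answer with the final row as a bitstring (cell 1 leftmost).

010101001

state after step 2 := 011001010
3. -> 010100101
4. -> 101010010
5. -> 010101001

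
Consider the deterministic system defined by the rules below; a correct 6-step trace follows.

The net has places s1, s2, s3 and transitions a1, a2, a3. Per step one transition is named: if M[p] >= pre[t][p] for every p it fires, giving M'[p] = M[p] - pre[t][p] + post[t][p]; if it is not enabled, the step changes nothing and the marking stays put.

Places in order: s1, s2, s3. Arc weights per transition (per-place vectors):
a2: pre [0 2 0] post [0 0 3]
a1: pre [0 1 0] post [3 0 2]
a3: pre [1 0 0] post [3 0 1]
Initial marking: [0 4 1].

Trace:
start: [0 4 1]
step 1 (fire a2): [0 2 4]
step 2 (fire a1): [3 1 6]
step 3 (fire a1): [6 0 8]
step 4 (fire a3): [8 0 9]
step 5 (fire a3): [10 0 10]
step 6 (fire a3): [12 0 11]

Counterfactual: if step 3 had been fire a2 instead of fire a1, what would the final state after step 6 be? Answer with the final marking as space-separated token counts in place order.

(re-executing from step 3 with the substitution; state before step 3: [3 1 6])
step 3 (fire a2): [3 1 6]
step 4 (fire a3): [5 1 7]
step 5 (fire a3): [7 1 8]
step 6 (fire a3): [9 1 9]

9 1 9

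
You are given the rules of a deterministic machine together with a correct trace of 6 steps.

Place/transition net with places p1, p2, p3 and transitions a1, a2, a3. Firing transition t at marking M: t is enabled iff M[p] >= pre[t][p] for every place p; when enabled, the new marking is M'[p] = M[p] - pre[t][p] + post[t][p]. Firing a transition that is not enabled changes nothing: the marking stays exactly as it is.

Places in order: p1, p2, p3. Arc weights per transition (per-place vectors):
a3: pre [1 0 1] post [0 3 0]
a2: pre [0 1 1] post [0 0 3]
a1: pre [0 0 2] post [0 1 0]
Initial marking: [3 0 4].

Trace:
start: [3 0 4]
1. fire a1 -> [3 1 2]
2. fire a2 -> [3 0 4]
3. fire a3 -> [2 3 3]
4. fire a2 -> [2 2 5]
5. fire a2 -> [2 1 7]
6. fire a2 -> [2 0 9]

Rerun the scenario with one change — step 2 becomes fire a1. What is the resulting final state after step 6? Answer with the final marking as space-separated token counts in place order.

(re-executing from step 2 with the substitution; state before step 2: [3 1 2])
2. fire a1 -> [3 2 0]
3. fire a3 -> [3 2 0]
4. fire a2 -> [3 2 0]
5. fire a2 -> [3 2 0]
6. fire a2 -> [3 2 0]

3 2 0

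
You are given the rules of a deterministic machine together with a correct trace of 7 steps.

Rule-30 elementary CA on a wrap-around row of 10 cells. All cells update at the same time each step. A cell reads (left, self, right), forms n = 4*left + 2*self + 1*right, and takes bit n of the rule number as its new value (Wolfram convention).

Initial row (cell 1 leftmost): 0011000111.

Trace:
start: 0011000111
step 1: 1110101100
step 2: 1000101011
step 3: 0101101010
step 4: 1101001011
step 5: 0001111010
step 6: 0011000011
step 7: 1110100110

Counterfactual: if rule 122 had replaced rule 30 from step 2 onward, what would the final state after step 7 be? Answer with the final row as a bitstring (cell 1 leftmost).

(re-executing steps 2..7 under rule 122; state before step 2: 1110101100)
step 2: 1011011111
step 3: 1111110000
step 4: 1000011001
step 5: 1100111111
step 6: 0111100000
step 7: 1100110000

1100110000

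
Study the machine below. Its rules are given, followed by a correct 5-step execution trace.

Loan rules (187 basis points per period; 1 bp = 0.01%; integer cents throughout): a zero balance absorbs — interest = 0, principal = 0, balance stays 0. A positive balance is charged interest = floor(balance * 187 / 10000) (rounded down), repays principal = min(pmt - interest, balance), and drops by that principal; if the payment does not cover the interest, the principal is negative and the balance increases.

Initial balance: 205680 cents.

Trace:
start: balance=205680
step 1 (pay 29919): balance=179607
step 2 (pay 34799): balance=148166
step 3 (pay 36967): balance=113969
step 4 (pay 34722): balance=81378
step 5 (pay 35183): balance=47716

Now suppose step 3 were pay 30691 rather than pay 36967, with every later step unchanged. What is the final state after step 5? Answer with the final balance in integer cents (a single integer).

54229

(re-executing from step 3 with the substitution; state before step 3: balance=148166)
step 3 (pay 30691): balance=120245
step 4 (pay 34722): balance=87771
step 5 (pay 35183): balance=54229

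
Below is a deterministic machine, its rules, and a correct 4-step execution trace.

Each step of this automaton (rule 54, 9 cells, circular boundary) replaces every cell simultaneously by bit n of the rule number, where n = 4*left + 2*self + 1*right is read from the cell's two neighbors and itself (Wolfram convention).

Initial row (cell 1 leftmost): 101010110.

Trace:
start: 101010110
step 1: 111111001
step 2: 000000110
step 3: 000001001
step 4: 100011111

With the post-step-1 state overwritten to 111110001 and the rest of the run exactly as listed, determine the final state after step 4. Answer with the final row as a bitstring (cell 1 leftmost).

state after step 1 := 111110001
step 2: 000001010
step 3: 000011111
step 4: 100100000

100100000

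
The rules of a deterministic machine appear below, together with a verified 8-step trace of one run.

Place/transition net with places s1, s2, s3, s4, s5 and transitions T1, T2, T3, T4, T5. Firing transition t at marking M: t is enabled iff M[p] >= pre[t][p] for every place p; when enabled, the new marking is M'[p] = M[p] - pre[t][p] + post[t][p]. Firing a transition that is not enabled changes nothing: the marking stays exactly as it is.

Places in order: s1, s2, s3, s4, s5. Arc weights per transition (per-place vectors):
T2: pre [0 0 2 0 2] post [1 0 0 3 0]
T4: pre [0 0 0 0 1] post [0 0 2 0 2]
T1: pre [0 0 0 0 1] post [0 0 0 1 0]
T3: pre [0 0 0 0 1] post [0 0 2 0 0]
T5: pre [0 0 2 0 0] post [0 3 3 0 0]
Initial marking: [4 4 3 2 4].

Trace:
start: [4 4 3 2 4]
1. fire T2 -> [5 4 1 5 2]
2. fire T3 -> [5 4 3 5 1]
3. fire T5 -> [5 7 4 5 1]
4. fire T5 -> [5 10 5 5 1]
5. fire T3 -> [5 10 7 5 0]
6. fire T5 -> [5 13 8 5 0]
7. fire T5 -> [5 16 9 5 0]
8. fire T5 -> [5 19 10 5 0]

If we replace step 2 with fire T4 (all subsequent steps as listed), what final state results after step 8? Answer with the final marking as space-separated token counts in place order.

5 19 10 5 2

(re-executing from step 2 with the substitution; state before step 2: [5 4 1 5 2])
2. fire T4 -> [5 4 3 5 3]
3. fire T5 -> [5 7 4 5 3]
4. fire T5 -> [5 10 5 5 3]
5. fire T3 -> [5 10 7 5 2]
6. fire T5 -> [5 13 8 5 2]
7. fire T5 -> [5 16 9 5 2]
8. fire T5 -> [5 19 10 5 2]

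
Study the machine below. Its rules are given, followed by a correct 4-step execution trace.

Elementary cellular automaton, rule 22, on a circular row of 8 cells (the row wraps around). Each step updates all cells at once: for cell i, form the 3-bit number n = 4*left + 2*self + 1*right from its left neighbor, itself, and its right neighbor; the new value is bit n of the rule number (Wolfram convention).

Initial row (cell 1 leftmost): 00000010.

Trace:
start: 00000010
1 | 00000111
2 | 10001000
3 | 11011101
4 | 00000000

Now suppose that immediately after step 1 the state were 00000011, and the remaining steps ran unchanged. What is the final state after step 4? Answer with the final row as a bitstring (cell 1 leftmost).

state after step 1 := 00000011
2 | 10000100
3 | 11001111
4 | 00110000

00110000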